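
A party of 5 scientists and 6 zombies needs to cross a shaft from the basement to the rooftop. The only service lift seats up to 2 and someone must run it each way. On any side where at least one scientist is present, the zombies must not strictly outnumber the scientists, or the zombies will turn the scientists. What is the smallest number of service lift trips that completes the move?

The zombies already outnumber the scientists at the basement before anyone moves, so the starting position itself is disallowed.

impossible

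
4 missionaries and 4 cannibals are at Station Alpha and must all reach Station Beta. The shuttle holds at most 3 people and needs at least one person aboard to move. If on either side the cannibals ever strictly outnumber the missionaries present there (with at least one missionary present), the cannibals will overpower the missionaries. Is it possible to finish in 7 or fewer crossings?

Counting alone: each trip to Station Beta takes at most 3 across and each return brings at least 1 back, so after t trips out (and t−1 returns) at most 3t − (t−1) of the 8 are across; that first reaches 8 at t = 4, so at least 7 crossings are needed.
The safety rule pushes this higher. Following every safe sequence of crossings, the most of the 8 that can be at Station Beta as the shuttle arrives there on crossing 7 is 7 — never all 8.
So the move cannot be finished within 7 crossings. (The shortest complete plan takes 9:)
1. 2 cannibals → Station Beta.  (Station Alpha: 4M 2C; Station Beta: 0M 2C)
2. 1 cannibal ← Station Alpha.  (Station Alpha: 4M 3C; Station Beta: 0M 1C)
3. 3 cannibals → Station Beta.  (Station Alpha: 4M 0C; Station Beta: 0M 4C)
4. 1 cannibal ← Station Alpha.  (Station Alpha: 4M 1C; Station Beta: 0M 3C)
5. 3 missionaries → Station Beta.  (Station Alpha: 1M 1C; Station Beta: 3M 3C)
6. 1 missionary and 1 cannibal ← Station Alpha.  (Station Alpha: 2M 2C; Station Beta: 2M 2C)
7. 2 missionaries → Station Beta.  (Station Alpha: 0M 2C; Station Beta: 4M 2C)
8. 1 cannibal ← Station Alpha.  (Station Alpha: 0M 3C; Station Beta: 4M 1C)
9. 3 cannibals → Station Beta.  (Station Alpha: 0M 0C; Station Beta: 4M 4C)

No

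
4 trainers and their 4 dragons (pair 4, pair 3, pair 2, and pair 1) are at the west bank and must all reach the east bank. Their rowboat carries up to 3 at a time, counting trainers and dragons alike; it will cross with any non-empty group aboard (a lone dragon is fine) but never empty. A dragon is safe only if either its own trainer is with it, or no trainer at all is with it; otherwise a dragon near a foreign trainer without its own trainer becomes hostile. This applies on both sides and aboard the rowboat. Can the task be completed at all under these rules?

Yes

1. dragon 4 and trainer 4 cross → the east bank.
2. trainer 4 crosses ← the west bank.
3. dragon 3, trainer 3, and trainer 4 cross → the east bank.
4. dragon 4 and trainer 4 cross ← the west bank.
5. trainer 1, trainer 2, and trainer 4 cross → the east bank.
6. dragon 3 crosses ← the west bank.
7. dragon 3 and dragon 4 cross → the east bank.
8. dragon 4 crosses ← the west bank.
9. dragon 1, dragon 2, and dragon 4 cross → the east bank.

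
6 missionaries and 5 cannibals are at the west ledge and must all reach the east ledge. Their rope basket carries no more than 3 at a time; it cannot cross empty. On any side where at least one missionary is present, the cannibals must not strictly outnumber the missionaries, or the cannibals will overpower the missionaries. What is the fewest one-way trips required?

9

Counting alone: each trip to the east ledge takes at most 3 across and each return brings at least 1 back, so after t trips out (and t−1 returns) at most 3t − (t−1) of the 11 are across; that first reaches 11 at t = 5, so at least 9 crossings are needed.
The plan below uses exactly 9 crossings, so it is optimal:
1. 3 cannibals → the east ledge.  (the west ledge: 6M 2C; the east ledge: 0M 3C)
2. 1 cannibal ← the west ledge.  (the west ledge: 6M 3C; the east ledge: 0M 2C)
3. 3 missionaries → the east ledge.  (the west ledge: 3M 3C; the east ledge: 3M 2C)
4. 1 missionary ← the west ledge.  (the west ledge: 4M 3C; the east ledge: 2M 2C)
5. 2 missionaries and 1 cannibal → the east ledge.  (the west ledge: 2M 2C; the east ledge: 4M 3C)
6. 1 missionary ← the west ledge.  (the west ledge: 3M 2C; the east ledge: 3M 3C)
7. 2 missionaries and 1 cannibal → the east ledge.  (the west ledge: 1M 1C; the east ledge: 5M 4C)
8. 1 missionary ← the west ledge.  (the west ledge: 2M 1C; the east ledge: 4M 4C)
9. 2 missionaries and 1 cannibal → the east ledge.  (the west ledge: 0M 0C; the east ledge: 6M 5C)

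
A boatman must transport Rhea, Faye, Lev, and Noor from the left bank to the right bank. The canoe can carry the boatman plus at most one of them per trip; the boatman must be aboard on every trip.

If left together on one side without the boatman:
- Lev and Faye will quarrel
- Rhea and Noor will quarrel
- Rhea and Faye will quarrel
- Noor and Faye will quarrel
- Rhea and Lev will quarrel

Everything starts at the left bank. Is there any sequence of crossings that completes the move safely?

No

Whatever the first load, the items left behind include a forbidden pair without the boatman. No opening move is safe, so no plan exists.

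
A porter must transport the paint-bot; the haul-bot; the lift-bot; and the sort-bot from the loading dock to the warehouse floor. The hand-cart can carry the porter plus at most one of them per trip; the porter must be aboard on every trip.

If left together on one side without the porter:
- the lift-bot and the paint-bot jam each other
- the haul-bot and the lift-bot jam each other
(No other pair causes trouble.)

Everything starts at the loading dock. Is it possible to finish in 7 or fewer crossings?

No

Counting alone: the porter can take at most 1 across per trip to the warehouse floor, so moving all 4 needs at least 4 loaded trips out, with a return between consecutive ones — at least 7 crossings.
The safety rule pushes this higher. Following every safe sequence of crossings, the most of the 4 that can be at the warehouse floor as the hand-cart arrives there on crossing 7 is 3 — never all 4.
So the move cannot be finished within 7 crossings. (The shortest complete plan takes 9:)
1. Porter goes to the warehouse floor with the lift-bot.
2. Porter goes back to the loading dock alone.
3. Porter goes to the warehouse floor with the paint-bot.
4. Porter goes back to the loading dock with the lift-bot.
5. Porter goes to the warehouse floor with the haul-bot.
6. Porter goes back to the loading dock alone.
7. Porter goes to the warehouse floor with the sort-bot.
8. Porter goes back to the loading dock alone.
9. Porter goes to the warehouse floor with the lift-bot.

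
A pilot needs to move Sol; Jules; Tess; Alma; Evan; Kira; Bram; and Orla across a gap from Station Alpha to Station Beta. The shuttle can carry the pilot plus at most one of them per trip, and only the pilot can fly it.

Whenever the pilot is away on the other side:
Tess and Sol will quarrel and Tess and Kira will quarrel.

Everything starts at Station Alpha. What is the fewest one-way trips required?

17

Counting alone: the pilot can take at most 1 across per trip to Station Beta, so moving all 8 needs at least 8 loaded trips out, with a return between consecutive ones — at least 15 crossings.
The safety rule pushes this higher. Following every safe sequence of crossings, the most of the 8 that can be at Station Beta as the shuttle arrives there on crossing 15 is 7 — never all 8.
So no plan with fewer than 17 crossings exists, and this one achieves 17:
1. Pilot goes to Station Beta with Tess.  [Station Alpha: Alma, Bram, Evan, Jules, Kira, Orla, Sol | Station Beta: Tess]
2. Pilot goes back to Station Alpha alone.  [Station Alpha: Alma, Bram, Evan, Jules, Kira, Orla, Sol | Station Beta: Tess]
3. Pilot goes to Station Beta with Sol.  [Station Alpha: Alma, Bram, Evan, Jules, Kira, Orla | Station Beta: Sol, Tess]
4. Pilot goes back to Station Alpha with Tess.  [Station Alpha: Alma, Bram, Evan, Jules, Kira, Orla, Tess | Station Beta: Sol]
5. Pilot goes to Station Beta with Kira.  [Station Alpha: Alma, Bram, Evan, Jules, Orla, Tess | Station Beta: Kira, Sol]
6. Pilot goes back to Station Alpha alone.  [Station Alpha: Alma, Bram, Evan, Jules, Orla, Tess | Station Beta: Kira, Sol]
7. Pilot goes to Station Beta with Jules.  [Station Alpha: Alma, Bram, Evan, Orla, Tess | Station Beta: Jules, Kira, Sol]
8. Pilot goes back to Station Alpha alone.  [Station Alpha: Alma, Bram, Evan, Orla, Tess | Station Beta: Jules, Kira, Sol]
9. Pilot goes to Station Beta with Alma.  [Station Alpha: Bram, Evan, Orla, Tess | Station Beta: Alma, Jules, Kira, Sol]
10. Pilot goes back to Station Alpha alone.  [Station Alpha: Bram, Evan, Orla, Tess | Station Beta: Alma, Jules, Kira, Sol]
11. Pilot goes to Station Beta with Evan.  [Station Alpha: Bram, Orla, Tess | Station Beta: Alma, Evan, Jules, Kira, Sol]
12. Pilot goes back to Station Alpha alone.  [Station Alpha: Bram, Orla, Tess | Station Beta: Alma, Evan, Jules, Kira, Sol]
13. Pilot goes to Station Beta with Bram.  [Station Alpha: Orla, Tess | Station Beta: Alma, Bram, Evan, Jules, Kira, Sol]
14. Pilot goes back to Station Alpha alone.  [Station Alpha: Orla, Tess | Station Beta: Alma, Bram, Evan, Jules, Kira, Sol]
15. Pilot goes to Station Beta with Orla.  [Station Alpha: Tess | Station Beta: Alma, Bram, Evan, Jules, Kira, Orla, Sol]
16. Pilot goes back to Station Alpha alone.  [Station Alpha: Tess | Station Beta: Alma, Bram, Evan, Jules, Kira, Orla, Sol]
17. Pilot goes to Station Beta with Tess.  [Station Alpha: — | Station Beta: Alma, Bram, Evan, Jules, Kira, Orla, Sol, Tess]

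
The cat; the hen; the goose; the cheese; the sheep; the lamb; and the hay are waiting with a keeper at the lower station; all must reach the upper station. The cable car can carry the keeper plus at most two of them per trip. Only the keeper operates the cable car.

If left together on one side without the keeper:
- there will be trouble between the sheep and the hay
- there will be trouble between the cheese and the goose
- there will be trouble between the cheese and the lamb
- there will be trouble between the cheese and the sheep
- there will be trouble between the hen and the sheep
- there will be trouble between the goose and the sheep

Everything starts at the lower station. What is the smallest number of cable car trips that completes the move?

Counting alone: the keeper can take at most 2 across per trip to the upper station, so moving all 7 needs at least 4 loaded trips out, with a return between consecutive ones — at least 7 crossings.
The safety rule pushes this higher. Following every safe sequence of crossings, the most of the 7 that can be at the upper station as the cable car arrives there on crossings 7, 9 is 5, 6 respectively — never all 7.
So no plan with fewer than 11 crossings exists, and this one achieves 11:
1. Keeper goes to the upper station with the cheese and the sheep.  [the lower station: the cat, the goose, the hay, the hen, the lamb | the upper station: the cheese, the sheep]
2. Keeper goes back to the lower station with the cheese.  [the lower station: the cat, the cheese, the goose, the hay, the hen, the lamb | the upper station: the sheep]
3. Keeper goes to the upper station with the cat and the cheese.  [the lower station: the goose, the hay, the hen, the lamb | the upper station: the cat, the cheese, the sheep]
4. Keeper goes back to the lower station with the cheese.  [the lower station: the cheese, the goose, the hay, the hen, the lamb | the upper station: the cat, the sheep]
5. Keeper goes to the upper station with the cheese and the hen.  [the lower station: the goose, the hay, the lamb | the upper station: the cat, the cheese, the hen, the sheep]
6. Keeper goes back to the lower station with the sheep.  [the lower station: the goose, the hay, the lamb, the sheep | the upper station: the cat, the cheese, the hen]
7. Keeper goes to the upper station with the goose and the hay.  [the lower station: the lamb, the sheep | the upper station: the cat, the cheese, the goose, the hay, the hen]
8. Keeper goes back to the lower station with the goose.  [the lower station: the goose, the lamb, the sheep | the upper station: the cat, the cheese, the hay, the hen]
9. Keeper goes to the upper station with the goose and the lamb.  [the lower station: the sheep | the upper station: the cat, the cheese, the goose, the hay, the hen, the lamb]
10. Keeper goes back to the lower station with the cheese.  [the lower station: the cheese, the sheep | the upper station: the cat, the goose, the hay, the hen, the lamb]
11. Keeper goes to the upper station with the cheese and the sheep.  [the lower station: — | the upper station: the cat, the cheese, the goose, the hay, the hen, the lamb, the sheep]

11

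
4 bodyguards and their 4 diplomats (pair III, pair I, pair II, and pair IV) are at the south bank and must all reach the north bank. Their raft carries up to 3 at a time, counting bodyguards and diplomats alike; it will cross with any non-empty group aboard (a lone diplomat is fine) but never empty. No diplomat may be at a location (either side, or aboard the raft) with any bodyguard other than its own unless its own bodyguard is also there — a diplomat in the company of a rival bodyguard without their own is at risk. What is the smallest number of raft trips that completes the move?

9

Counting alone: each trip to the north bank takes at most 3 across and each return brings at least 1 back, so after t trips out (and t−1 returns) at most 3t − (t−1) of the 8 are across; that first reaches 8 at t = 4, so at least 7 crossings are needed.
The safety rule pushes this higher. Following every safe sequence of crossings, the most of the 8 that can be at the north bank as the raft arrives there on crossing 7 is 7 — never all 8.
So no plan with fewer than 9 crossings exists, and this one achieves 9:
1. bodyguard III and diplomat III cross → the north bank.
2. bodyguard III crosses ← the south bank.
3. bodyguard I, bodyguard III, and diplomat I cross → the north bank.
4. bodyguard III and diplomat III cross ← the south bank.
5. bodyguard II, bodyguard III, and bodyguard IV cross → the north bank.
6. diplomat I crosses ← the south bank.
7. diplomat I and diplomat III cross → the north bank.
8. diplomat III crosses ← the south bank.
9. diplomat II, diplomat III, and diplomat IV cross → the north bank.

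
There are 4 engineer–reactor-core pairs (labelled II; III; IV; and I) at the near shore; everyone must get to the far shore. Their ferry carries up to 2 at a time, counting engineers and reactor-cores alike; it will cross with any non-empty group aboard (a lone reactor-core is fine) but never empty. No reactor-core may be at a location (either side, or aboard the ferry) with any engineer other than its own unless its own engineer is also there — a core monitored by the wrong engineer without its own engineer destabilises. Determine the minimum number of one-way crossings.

impossible

Following every safe sequence of crossings from the start, the most of the 8 that can be at the far shore as the ferry arrives there on crossings 1, 3, 5 is 2, 3, 4 respectively; the best ever achieved is 4 of 8.
From crossing 7 on, no configuration arises that was not already reachable earlier: only 44 distinct safe configurations (who is on which side, and where the ferry is) can ever be reached, none of them has everyone across, and every continuation just revisits them. So no valid plan exists.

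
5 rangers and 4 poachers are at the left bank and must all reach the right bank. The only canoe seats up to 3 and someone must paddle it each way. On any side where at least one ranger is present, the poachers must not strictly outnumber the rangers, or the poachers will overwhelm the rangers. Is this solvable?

Yes

1. 3 poachers → the right bank.  (the left bank: 5R 1P; the right bank: 0R 3P)
2. 1 poacher ← the left bank.  (the left bank: 5R 2P; the right bank: 0R 2P)
3. 3 rangers → the right bank.  (the left bank: 2R 2P; the right bank: 3R 2P)
4. 1 ranger ← the left bank.  (the left bank: 3R 2P; the right bank: 2R 2P)
5. 2 rangers and 1 poacher → the right bank.  (the left bank: 1R 1P; the right bank: 4R 3P)
6. 1 ranger ← the left bank.  (the left bank: 2R 1P; the right bank: 3R 3P)
7. 2 rangers and 1 poacher → the right bank.  (the left bank: 0R 0P; the right bank: 5R 4P)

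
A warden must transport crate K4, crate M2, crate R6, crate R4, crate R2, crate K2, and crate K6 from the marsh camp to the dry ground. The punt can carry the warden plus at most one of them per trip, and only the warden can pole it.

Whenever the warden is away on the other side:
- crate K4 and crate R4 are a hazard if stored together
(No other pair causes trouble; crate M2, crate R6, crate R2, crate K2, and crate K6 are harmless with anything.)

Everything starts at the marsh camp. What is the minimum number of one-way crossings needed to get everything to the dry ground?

13

Counting alone: the warden can take at most 1 across per trip to the dry ground, so moving all 7 needs at least 7 loaded trips out, with a return between consecutive ones — at least 13 crossings.
The plan below uses exactly 13 crossings, so it is optimal:
1. Warden goes to the dry ground with crate K4.  [the marsh camp: crate K2, crate K6, crate M2, crate R2, crate R4, crate R6 | the dry ground: crate K4]
2. Warden goes back to the marsh camp alone.  [the marsh camp: crate K2, crate K6, crate M2, crate R2, crate R4, crate R6 | the dry ground: crate K4]
3. Warden goes to the dry ground with crate M2.  [the marsh camp: crate K2, crate K6, crate R2, crate R4, crate R6 | the dry ground: crate K4, crate M2]
4. Warden goes back to the marsh camp alone.  [the marsh camp: crate K2, crate K6, crate R2, crate R4, crate R6 | the dry ground: crate K4, crate M2]
5. Warden goes to the dry ground with crate R6.  [the marsh camp: crate K2, crate K6, crate R2, crate R4 | the dry ground: crate K4, crate M2, crate R6]
6. Warden goes back to the marsh camp alone.  [the marsh camp: crate K2, crate K6, crate R2, crate R4 | the dry ground: crate K4, crate M2, crate R6]
7. Warden goes to the dry ground with crate R2.  [the marsh camp: crate K2, crate K6, crate R4 | the dry ground: crate K4, crate M2, crate R2, crate R6]
8. Warden goes back to the marsh camp alone.  [the marsh camp: crate K2, crate K6, crate R4 | the dry ground: crate K4, crate M2, crate R2, crate R6]
9. Warden goes to the dry ground with crate K2.  [the marsh camp: crate K6, crate R4 | the dry ground: crate K2, crate K4, crate M2, crate R2, crate R6]
10. Warden goes back to the marsh camp alone.  [the marsh camp: crate K6, crate R4 | the dry ground: crate K2, crate K4, crate M2, crate R2, crate R6]
11. Warden goes to the dry ground with crate K6.  [the marsh camp: crate R4 | the dry ground: crate K2, crate K4, crate K6, crate M2, crate R2, crate R6]
12. Warden goes back to the marsh camp alone.  [the marsh camp: crate R4 | the dry ground: crate K2, crate K4, crate K6, crate M2, crate R2, crate R6]
13. Warden goes to the dry ground with crate R4.  [the marsh camp: — | the dry ground: crate K2, crate K4, crate K6, crate M2, crate R2, crate R4, crate R6]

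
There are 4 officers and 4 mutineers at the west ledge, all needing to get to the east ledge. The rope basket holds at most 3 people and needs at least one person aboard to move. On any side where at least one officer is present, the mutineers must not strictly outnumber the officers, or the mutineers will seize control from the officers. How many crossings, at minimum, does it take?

9

Counting alone: each trip to the east ledge takes at most 3 across and each return brings at least 1 back, so after t trips out (and t−1 returns) at most 3t − (t−1) of the 8 are across; that first reaches 8 at t = 4, so at least 7 crossings are needed.
The safety rule pushes this higher. Following every safe sequence of crossings, the most of the 8 that can be at the east ledge as the rope basket arrives there on crossing 7 is 7 — never all 8.
So no plan with fewer than 9 crossings exists, and this one achieves 9:
1. 2 mutineers → the east ledge.  (the west ledge: 4O 2M; the east ledge: 0O 2M)
2. 1 mutineer ← the west ledge.  (the west ledge: 4O 3M; the east ledge: 0O 1M)
3. 3 mutineers → the east ledge.  (the west ledge: 4O 0M; the east ledge: 0O 4M)
4. 1 mutineer ← the west ledge.  (the west ledge: 4O 1M; the east ledge: 0O 3M)
5. 3 officers → the east ledge.  (the west ledge: 1O 1M; the east ledge: 3O 3M)
6. 1 officer and 1 mutineer ← the west ledge.  (the west ledge: 2O 2M; the east ledge: 2O 2M)
7. 2 officers → the east ledge.  (the west ledge: 0O 2M; the east ledge: 4O 2M)
8. 1 mutineer ← the west ledge.  (the west ledge: 0O 3M; the east ledge: 4O 1M)
9. 3 mutineers → the east ledge.  (the west ledge: 0O 0M; the east ledge: 4O 4M)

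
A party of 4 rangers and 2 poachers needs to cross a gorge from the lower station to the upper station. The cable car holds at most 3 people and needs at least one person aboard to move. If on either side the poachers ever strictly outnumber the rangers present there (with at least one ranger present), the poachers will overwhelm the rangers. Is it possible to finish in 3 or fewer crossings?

No

Counting alone: each trip to the upper station takes at most 3 across and each return brings at least 1 back, so after t trips out (and t−1 returns) at most 3t − (t−1) of the 6 are across; that first reaches 6 at t = 3, so at least 5 crossings are needed.
Since 3 < 5, 3 crossings cannot be enough. (The shortest complete plan in fact takes 5:)
1. 2 poachers → the upper station.  (the lower station: 4R 0P; the upper station: 0R 2P)
2. 1 poacher ← the lower station.  (the lower station: 4R 1P; the upper station: 0R 1P)
3. 2 rangers and 1 poacher → the upper station.  (the lower station: 2R 0P; the upper station: 2R 2P)
4. 1 poacher ← the lower station.  (the lower station: 2R 1P; the upper station: 2R 1P)
5. 2 rangers and 1 poacher → the upper station.  (the lower station: 0R 0P; the upper station: 4R 2P)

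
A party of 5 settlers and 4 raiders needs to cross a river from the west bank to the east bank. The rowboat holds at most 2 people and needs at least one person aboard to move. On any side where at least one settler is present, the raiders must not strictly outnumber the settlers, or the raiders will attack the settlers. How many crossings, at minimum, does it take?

Counting alone: each trip to the east bank takes at most 2 across and each return brings at least 1 back, so after t trips out (and t−1 returns) at most 2t − (t−1) of the 9 are across; that first reaches 9 at t = 8, so at least 15 crossings are needed.
The plan below uses exactly 15 crossings, so it is optimal:
1. 2 raiders → the east bank.  (the west bank: 5S 2R; the east bank: 0S 2R)
2. 1 raider ← the west bank.  (the west bank: 5S 3R; the east bank: 0S 1R)
3. 2 raiders → the east bank.  (the west bank: 5S 1R; the east bank: 0S 3R)
4. 1 raider ← the west bank.  (the west bank: 5S 2R; the east bank: 0S 2R)
5. 2 settlers → the east bank.  (the west bank: 3S 2R; the east bank: 2S 2R)
6. 1 raider ← the west bank.  (the west bank: 3S 3R; the east bank: 2S 1R)
7. 1 settler and 1 raider → the east bank.  (the west bank: 2S 2R; the east bank: 3S 2R)
8. 1 settler ← the west bank.  (the west bank: 3S 2R; the east bank: 2S 2R)
9. 1 settler and 1 raider → the east bank.  (the west bank: 2S 1R; the east bank: 3S 3R)
10. 1 raider ← the west bank.  (the west bank: 2S 2R; the east bank: 3S 2R)
11. 1 settler and 1 raider → the east bank.  (the west bank: 1S 1R; the east bank: 4S 3R)
12. 1 settler ← the west bank.  (the west bank: 2S 1R; the east bank: 3S 3R)
13. 1 settler and 1 raider → the east bank.  (the west bank: 1S 0R; the east bank: 4S 4R)
14. 1 raider ← the west bank.  (the west bank: 1S 1R; the east bank: 4S 3R)
15. 1 settler and 1 raider → the east bank.  (the west bank: 0S 0R; the east bank: 5S 4R)

15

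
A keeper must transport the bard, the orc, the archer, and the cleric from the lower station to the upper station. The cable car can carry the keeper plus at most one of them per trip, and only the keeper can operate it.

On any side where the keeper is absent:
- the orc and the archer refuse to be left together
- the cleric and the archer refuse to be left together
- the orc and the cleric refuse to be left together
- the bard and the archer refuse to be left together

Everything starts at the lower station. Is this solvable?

No

Whatever the first load, the items left behind include a forbidden pair without the keeper. No opening move is safe, so no plan exists.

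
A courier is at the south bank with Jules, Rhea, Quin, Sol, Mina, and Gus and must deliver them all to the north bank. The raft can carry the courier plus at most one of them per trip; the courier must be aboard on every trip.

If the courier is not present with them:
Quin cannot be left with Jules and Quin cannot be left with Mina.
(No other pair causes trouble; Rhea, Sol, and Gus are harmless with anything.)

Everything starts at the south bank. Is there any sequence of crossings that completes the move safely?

Yes

1. Courier goes to the north bank with Quin.
2. Courier goes back to the south bank alone.
3. Courier goes to the north bank with Jules.
4. Courier goes back to the south bank with Quin.
5. Courier goes to the north bank with Mina.
6. Courier goes back to the south bank alone.
7. Courier goes to the north bank with Rhea.
8. Courier goes back to the south bank alone.
9. Courier goes to the north bank with Sol.
10. Courier goes back to the south bank alone.
11. Courier goes to the north bank with Gus.
12. Courier goes back to the south bank alone.
13. Courier goes to the north bank with Quin.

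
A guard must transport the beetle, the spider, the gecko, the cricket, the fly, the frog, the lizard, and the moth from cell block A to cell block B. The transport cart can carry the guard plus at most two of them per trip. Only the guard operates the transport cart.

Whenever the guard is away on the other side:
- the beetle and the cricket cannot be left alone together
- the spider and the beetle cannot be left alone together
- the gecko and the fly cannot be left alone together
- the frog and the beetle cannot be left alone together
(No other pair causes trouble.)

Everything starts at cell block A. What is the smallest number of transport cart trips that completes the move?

Counting alone: the guard can take at most 2 across per trip to cell block B, so moving all 8 needs at least 4 loaded trips out, with a return between consecutive ones — at least 7 crossings.
The safety rule pushes this higher. Following every safe sequence of crossings, the most of the 8 that can be at cell block B as the transport cart arrives there on crossing 7 is 7 — never all 8.
So no plan with fewer than 9 crossings exists, and this one achieves 9:
1. Guard goes to cell block B with the beetle and the gecko.  [cell block A: the cricket, the fly, the frog, the lizard, the moth, the spider | cell block B: the beetle, the gecko]
2. Guard goes back to cell block A alone.  [cell block A: the cricket, the fly, the frog, the lizard, the moth, the spider | cell block B: the beetle, the gecko]
3. Guard goes to cell block B with the spider.  [cell block A: the cricket, the fly, the frog, the lizard, the moth | cell block B: the beetle, the gecko, the spider]
4. Guard goes back to cell block A with the beetle.  [cell block A: the beetle, the cricket, the fly, the frog, the lizard, the moth | cell block B: the gecko, the spider]
5. Guard goes to cell block B with the cricket and the frog.  [cell block A: the beetle, the fly, the lizard, the moth | cell block B: the cricket, the frog, the gecko, the spider]
6. Guard goes back to cell block A alone.  [cell block A: the beetle, the fly, the lizard, the moth | cell block B: the cricket, the frog, the gecko, the spider]
7. Guard goes to cell block B with the lizard and the moth.  [cell block A: the beetle, the fly | cell block B: the cricket, the frog, the gecko, the lizard, the moth, the spider]
8. Guard goes back to cell block A alone.  [cell block A: the beetle, the fly | cell block B: the cricket, the frog, the gecko, the lizard, the moth, the spider]
9. Guard goes to cell block B with the beetle and the fly.  [cell block A: — | cell block B: the beetle, the cricket, the fly, the frog, the gecko, the lizard, the moth, the spider]

9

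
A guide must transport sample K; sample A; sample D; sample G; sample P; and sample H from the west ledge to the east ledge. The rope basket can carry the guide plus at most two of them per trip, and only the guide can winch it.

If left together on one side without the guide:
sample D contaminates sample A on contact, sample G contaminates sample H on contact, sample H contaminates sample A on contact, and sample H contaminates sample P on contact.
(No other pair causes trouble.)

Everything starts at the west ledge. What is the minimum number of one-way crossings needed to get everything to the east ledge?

7

Counting alone: the guide can take at most 2 across per trip to the east ledge, so moving all 6 needs at least 3 loaded trips out, with a return between consecutive ones — at least 5 crossings.
The safety rule pushes this higher. Following every safe sequence of crossings, the most of the 6 that can be at the east ledge as the rope basket arrives there on crossing 5 is 5 — never all 6.
So no plan with fewer than 7 crossings exists, and this one achieves 7:
1. Guide goes to the east ledge with sample A and sample H.
2. Guide goes back to the west ledge with sample A.
3. Guide goes to the east ledge with sample A and sample K.
4. Guide goes back to the west ledge with sample H.
5. Guide goes to the east ledge with sample G and sample P.
6. Guide goes back to the west ledge alone.
7. Guide goes to the east ledge with sample D and sample H.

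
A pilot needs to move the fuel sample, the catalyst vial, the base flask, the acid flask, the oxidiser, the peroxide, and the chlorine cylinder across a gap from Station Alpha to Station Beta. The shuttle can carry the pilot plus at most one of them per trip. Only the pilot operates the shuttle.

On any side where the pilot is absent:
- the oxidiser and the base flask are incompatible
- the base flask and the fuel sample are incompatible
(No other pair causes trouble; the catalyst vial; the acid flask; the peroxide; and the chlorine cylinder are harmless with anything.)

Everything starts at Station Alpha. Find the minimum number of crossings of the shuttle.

Counting alone: the pilot can take at most 1 across per trip to Station Beta, so moving all 7 needs at least 7 loaded trips out, with a return between consecutive ones — at least 13 crossings.
The safety rule pushes this higher. Following every safe sequence of crossings, the most of the 7 that can be at Station Beta as the shuttle arrives there on crossing 13 is 6 — never all 7.
So no plan with fewer than 15 crossings exists, and this one achieves 15:
1. Pilot goes to Station Beta with the base flask.  [Station Alpha: the acid flask, the catalyst vial, the chlorine cylinder, the fuel sample, the oxidiser, the peroxide | Station Beta: the base flask]
2. Pilot goes back to Station Alpha alone.  [Station Alpha: the acid flask, the catalyst vial, the chlorine cylinder, the fuel sample, the oxidiser, the peroxide | Station Beta: the base flask]
3. Pilot goes to Station Beta with the fuel sample.  [Station Alpha: the acid flask, the catalyst vial, the chlorine cylinder, the oxidiser, the peroxide | Station Beta: the base flask, the fuel sample]
4. Pilot goes back to Station Alpha with the base flask.  [Station Alpha: the acid flask, the base flask, the catalyst vial, the chlorine cylinder, the oxidiser, the peroxide | Station Beta: the fuel sample]
5. Pilot goes to Station Beta with the oxidiser.  [Station Alpha: the acid flask, the base flask, the catalyst vial, the chlorine cylinder, the peroxide | Station Beta: the fuel sample, the oxidiser]
6. Pilot goes back to Station Alpha alone.  [Station Alpha: the acid flask, the base flask, the catalyst vial, the chlorine cylinder, the peroxide | Station Beta: the fuel sample, the oxidiser]
7. Pilot goes to Station Beta with the catalyst vial.  [Station Alpha: the acid flask, the base flask, the chlorine cylinder, the peroxide | Station Beta: the catalyst vial, the fuel sample, the oxidiser]
8. Pilot goes back to Station Alpha alone.  [Station Alpha: the acid flask, the base flask, the chlorine cylinder, the peroxide | Station Beta: the catalyst vial, the fuel sample, the oxidiser]
9. Pilot goes to Station Beta with the acid flask.  [Station Alpha: the base flask, the chlorine cylinder, the peroxide | Station Beta: the acid flask, the catalyst vial, the fuel sample, the oxidiser]
10. Pilot goes back to Station Alpha alone.  [Station Alpha: the base flask, the chlorine cylinder, the peroxide | Station Beta: the acid flask, the catalyst vial, the fuel sample, the oxidiser]
11. Pilot goes to Station Beta with the peroxide.  [Station Alpha: the base flask, the chlorine cylinder | Station Beta: the acid flask, the catalyst vial, the fuel sample, the oxidiser, the peroxide]
12. Pilot goes back to Station Alpha alone.  [Station Alpha: the base flask, the chlorine cylinder | Station Beta: the acid flask, the catalyst vial, the fuel sample, the oxidiser, the peroxide]
13. Pilot goes to Station Beta with the chlorine cylinder.  [Station Alpha: the base flask | Station Beta: the acid flask, the catalyst vial, the chlorine cylinder, the fuel sample, the oxidiser, the peroxide]
14. Pilot goes back to Station Alpha alone.  [Station Alpha: the base flask | Station Beta: the acid flask, the catalyst vial, the chlorine cylinder, the fuel sample, the oxidiser, the peroxide]
15. Pilot goes to Station Beta with the base flask.  [Station Alpha: — | Station Beta: the acid flask, the base flask, the catalyst vial, the chlorine cylinder, the fuel sample, the oxidiser, the peroxide]

15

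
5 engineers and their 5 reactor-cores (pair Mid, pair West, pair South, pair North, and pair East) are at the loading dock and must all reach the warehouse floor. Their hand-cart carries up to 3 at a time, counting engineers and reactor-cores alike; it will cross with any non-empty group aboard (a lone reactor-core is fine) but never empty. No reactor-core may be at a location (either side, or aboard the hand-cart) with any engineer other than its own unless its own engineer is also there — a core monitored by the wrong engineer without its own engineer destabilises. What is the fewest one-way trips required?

Counting alone: each trip to the warehouse floor takes at most 3 across and each return brings at least 1 back, so after t trips out (and t−1 returns) at most 3t − (t−1) of the 10 are across; that first reaches 10 at t = 5, so at least 9 crossings are needed.
The safety rule pushes this higher. Following every safe sequence of crossings, the most of the 10 that can be at the warehouse floor as the hand-cart arrives there on crossing 9 is 9 — never all 10.
So no plan with fewer than 11 crossings exists, and this one achieves 11:
1. engineer Mid and reactor-core Mid cross → the warehouse floor.
2. engineer Mid crosses ← the loading dock.
3. reactor-core North, reactor-core South, and reactor-core West cross → the warehouse floor.
4. reactor-core Mid crosses ← the loading dock.
5. engineer North, engineer South, and engineer West cross → the warehouse floor.
6. engineer West and reactor-core West cross ← the loading dock.
7. engineer East, engineer Mid, and engineer West cross → the warehouse floor.
8. reactor-core South crosses ← the loading dock.
9. reactor-core Mid and reactor-core West cross → the warehouse floor.
10. reactor-core Mid crosses ← the loading dock.
11. reactor-core East, reactor-core Mid, and reactor-core South cross → the warehouse floor.

11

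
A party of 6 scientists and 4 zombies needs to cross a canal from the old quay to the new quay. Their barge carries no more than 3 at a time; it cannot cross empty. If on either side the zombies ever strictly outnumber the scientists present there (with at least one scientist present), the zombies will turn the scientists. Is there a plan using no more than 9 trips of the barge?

Yes — this plan uses 9 crossings (≤ 9):
1. 2 zombies → the new quay.  (the old quay: 6S 2Z; the new quay: 0S 2Z)
2. 1 zombie ← the old quay.  (the old quay: 6S 3Z; the new quay: 0S 1Z)
3. 3 zombies → the new quay.  (the old quay: 6S 0Z; the new quay: 0S 4Z)
4. 1 zombie ← the old quay.  (the old quay: 6S 1Z; the new quay: 0S 3Z)
5. 3 scientists → the new quay.  (the old quay: 3S 1Z; the new quay: 3S 3Z)
6. 1 zombie ← the old quay.  (the old quay: 3S 2Z; the new quay: 3S 2Z)
7. 1 scientist and 2 zombies → the new quay.  (the old quay: 2S 0Z; the new quay: 4S 4Z)
8. 1 zombie ← the old quay.  (the old quay: 2S 1Z; the new quay: 4S 3Z)
9. 2 scientists and 1 zombie → the new quay.  (the old quay: 0S 0Z; the new quay: 6S 4Z)

Yes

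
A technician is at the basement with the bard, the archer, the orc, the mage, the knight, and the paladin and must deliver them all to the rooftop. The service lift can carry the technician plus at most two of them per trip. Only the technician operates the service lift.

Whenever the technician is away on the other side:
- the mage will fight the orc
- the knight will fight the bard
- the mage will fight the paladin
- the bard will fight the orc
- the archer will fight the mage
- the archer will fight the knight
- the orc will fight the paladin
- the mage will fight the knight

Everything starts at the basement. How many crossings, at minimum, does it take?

Whatever the first load, the items left behind include a forbidden pair without the technician. No opening move is safe, so no plan exists.

impossible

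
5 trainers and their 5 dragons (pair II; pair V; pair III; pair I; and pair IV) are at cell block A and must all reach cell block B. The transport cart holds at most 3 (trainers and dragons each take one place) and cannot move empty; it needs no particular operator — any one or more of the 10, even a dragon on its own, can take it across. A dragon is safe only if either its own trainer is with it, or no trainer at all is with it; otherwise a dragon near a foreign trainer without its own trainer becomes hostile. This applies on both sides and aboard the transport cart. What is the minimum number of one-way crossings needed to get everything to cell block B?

11

Counting alone: each trip to cell block B takes at most 3 across and each return brings at least 1 back, so after t trips out (and t−1 returns) at most 3t − (t−1) of the 10 are across; that first reaches 10 at t = 5, so at least 9 crossings are needed.
The safety rule pushes this higher. Following every safe sequence of crossings, the most of the 10 that can be at cell block B as the transport cart arrives there on crossing 9 is 9 — never all 10.
So no plan with fewer than 11 crossings exists, and this one achieves 11:
1. dragon II and trainer II cross → cell block B.
2. trainer II crosses ← cell block A.
3. dragon I, dragon III, and dragon V cross → cell block B.
4. dragon II crosses ← cell block A.
5. trainer I, trainer III, and trainer V cross → cell block B.
6. dragon V and trainer V cross ← cell block A.
7. trainer II, trainer IV, and trainer V cross → cell block B.
8. dragon III crosses ← cell block A.
9. dragon II and dragon V cross → cell block B.
10. dragon II crosses ← cell block A.
11. dragon II, dragon III, and dragon IV cross → cell block B.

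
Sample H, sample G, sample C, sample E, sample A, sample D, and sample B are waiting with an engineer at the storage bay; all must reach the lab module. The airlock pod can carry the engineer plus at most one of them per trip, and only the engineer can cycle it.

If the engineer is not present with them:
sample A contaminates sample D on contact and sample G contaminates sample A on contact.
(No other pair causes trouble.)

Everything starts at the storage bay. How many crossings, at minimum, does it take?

15

Counting alone: the engineer can take at most 1 across per trip to the lab module, so moving all 7 needs at least 7 loaded trips out, with a return between consecutive ones — at least 13 crossings.
The safety rule pushes this higher. Following every safe sequence of crossings, the most of the 7 that can be at the lab module as the airlock pod arrives there on crossing 13 is 6 — never all 7.
So no plan with fewer than 15 crossings exists, and this one achieves 15:
1. Engineer goes to the lab module with sample A.  [the storage bay: sample B, sample C, sample D, sample E, sample G, sample H | the lab module: sample A]
2. Engineer goes back to the storage bay alone.  [the storage bay: sample B, sample C, sample D, sample E, sample G, sample H | the lab module: sample A]
3. Engineer goes to the lab module with sample H.  [the storage bay: sample B, sample C, sample D, sample E, sample G | the lab module: sample A, sample H]
4. Engineer goes back to the storage bay alone.  [the storage bay: sample B, sample C, sample D, sample E, sample G | the lab module: sample A, sample H]
5. Engineer goes to the lab module with sample G.  [the storage bay: sample B, sample C, sample D, sample E | the lab module: sample A, sample G, sample H]
6. Engineer goes back to the storage bay with sample A.  [the storage bay: sample A, sample B, sample C, sample D, sample E | the lab module: sample G, sample H]
7. Engineer goes to the lab module with sample D.  [the storage bay: sample A, sample B, sample C, sample E | the lab module: sample D, sample G, sample H]
8. Engineer goes back to the storage bay alone.  [the storage bay: sample A, sample B, sample C, sample E | the lab module: sample D, sample G, sample H]
9. Engineer goes to the lab module with sample C.  [the storage bay: sample A, sample B, sample E | the lab module: sample C, sample D, sample G, sample H]
10. Engineer goes back to the storage bay alone.  [the storage bay: sample A, sample B, sample E | the lab module: sample C, sample D, sample G, sample H]
11. Engineer goes to the lab module with sample E.  [the storage bay: sample A, sample B | the lab module: sample C, sample D, sample E, sample G, sample H]
12. Engineer goes back to the storage bay alone.  [the storage bay: sample A, sample B | the lab module: sample C, sample D, sample E, sample G, sample H]
13. Engineer goes to the lab module with sample B.  [the storage bay: sample A | the lab module: sample B, sample C, sample D, sample E, sample G, sample H]
14. Engineer goes back to the storage bay alone.  [the storage bay: sample A | the lab module: sample B, sample C, sample D, sample E, sample G, sample H]
15. Engineer goes to the lab module with sample A.  [the storage bay: — | the lab module: sample A, sample B, sample C, sample D, sample E, sample G, sample H]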